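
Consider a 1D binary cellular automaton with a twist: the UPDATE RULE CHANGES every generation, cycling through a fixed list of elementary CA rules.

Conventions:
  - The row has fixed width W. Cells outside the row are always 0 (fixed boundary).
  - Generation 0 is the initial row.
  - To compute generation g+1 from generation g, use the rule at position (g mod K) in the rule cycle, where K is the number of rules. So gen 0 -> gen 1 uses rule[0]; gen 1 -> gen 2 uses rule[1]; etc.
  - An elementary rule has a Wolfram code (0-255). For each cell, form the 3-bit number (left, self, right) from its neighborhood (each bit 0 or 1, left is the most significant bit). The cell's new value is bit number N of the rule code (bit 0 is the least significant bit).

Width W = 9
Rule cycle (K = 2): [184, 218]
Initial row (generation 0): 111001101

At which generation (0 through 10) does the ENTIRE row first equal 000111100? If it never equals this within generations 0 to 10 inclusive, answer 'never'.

Gen 0: 111001101
Gen 1 (rule 184): 110101010
Gen 2 (rule 218): 110000001
Gen 3 (rule 184): 101000000
Gen 4 (rule 218): 000100000
Gen 5 (rule 184): 000010000
Gen 6 (rule 218): 000101000
Gen 7 (rule 184): 000010100
Gen 8 (rule 218): 000100010
Gen 9 (rule 184): 000010001
Gen 10 (rule 218): 000101010

Answer: never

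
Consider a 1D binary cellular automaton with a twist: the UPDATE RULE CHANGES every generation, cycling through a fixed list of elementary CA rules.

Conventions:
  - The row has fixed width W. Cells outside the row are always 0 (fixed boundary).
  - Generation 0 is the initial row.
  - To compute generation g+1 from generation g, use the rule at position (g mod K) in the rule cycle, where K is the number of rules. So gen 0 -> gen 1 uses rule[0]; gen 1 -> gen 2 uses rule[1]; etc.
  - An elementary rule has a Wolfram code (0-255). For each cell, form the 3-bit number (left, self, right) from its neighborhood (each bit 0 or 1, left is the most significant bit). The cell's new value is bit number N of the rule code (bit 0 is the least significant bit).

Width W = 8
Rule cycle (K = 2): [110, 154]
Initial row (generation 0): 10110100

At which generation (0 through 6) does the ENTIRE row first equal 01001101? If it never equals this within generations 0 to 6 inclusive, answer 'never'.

Answer: never

Derivation:
Gen 0: 10110100
Gen 1 (rule 110): 11111100
Gen 2 (rule 154): 11111010
Gen 3 (rule 110): 10001110
Gen 4 (rule 154): 01011101
Gen 5 (rule 110): 11110111
Gen 6 (rule 154): 11100110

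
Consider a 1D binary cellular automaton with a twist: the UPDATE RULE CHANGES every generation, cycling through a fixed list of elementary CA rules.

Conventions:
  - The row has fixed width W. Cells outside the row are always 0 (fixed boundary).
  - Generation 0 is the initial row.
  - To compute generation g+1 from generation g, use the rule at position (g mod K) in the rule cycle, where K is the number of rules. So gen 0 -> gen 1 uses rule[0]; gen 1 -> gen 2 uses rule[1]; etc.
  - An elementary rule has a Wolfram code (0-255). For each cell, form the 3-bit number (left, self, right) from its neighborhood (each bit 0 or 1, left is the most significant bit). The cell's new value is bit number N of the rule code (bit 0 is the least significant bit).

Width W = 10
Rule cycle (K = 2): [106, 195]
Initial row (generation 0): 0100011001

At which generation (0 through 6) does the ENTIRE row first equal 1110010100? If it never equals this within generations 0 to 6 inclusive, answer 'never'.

Gen 0: 0100011001
Gen 1 (rule 106): 1000111010
Gen 2 (rule 195): 0011011000
Gen 3 (rule 106): 0111111000
Gen 4 (rule 195): 1011111011
Gen 5 (rule 106): 0110001111
Gen 6 (rule 195): 1010110111

Answer: never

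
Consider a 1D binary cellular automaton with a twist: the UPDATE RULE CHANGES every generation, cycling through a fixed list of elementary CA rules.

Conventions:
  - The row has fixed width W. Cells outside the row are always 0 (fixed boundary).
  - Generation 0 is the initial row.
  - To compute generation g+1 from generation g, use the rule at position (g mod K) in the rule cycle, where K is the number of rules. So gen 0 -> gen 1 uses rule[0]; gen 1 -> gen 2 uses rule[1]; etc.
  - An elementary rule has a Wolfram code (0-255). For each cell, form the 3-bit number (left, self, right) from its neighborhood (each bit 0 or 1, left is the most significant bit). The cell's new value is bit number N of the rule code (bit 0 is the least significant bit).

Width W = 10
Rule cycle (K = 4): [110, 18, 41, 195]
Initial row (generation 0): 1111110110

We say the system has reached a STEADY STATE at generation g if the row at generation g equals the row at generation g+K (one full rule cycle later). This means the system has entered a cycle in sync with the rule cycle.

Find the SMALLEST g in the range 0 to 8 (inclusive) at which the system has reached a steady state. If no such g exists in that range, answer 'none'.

Answer: 6

Derivation:
Gen 0: 1111110110
Gen 1 (rule 110): 1000011110
Gen 2 (rule 18): 0100100001
Gen 3 (rule 41): 0000001100
Gen 4 (rule 195): 1111110101
Gen 5 (rule 110): 1000011111
Gen 6 (rule 18): 0100100000
Gen 7 (rule 41): 0000001111
Gen 8 (rule 195): 1111110111
Gen 9 (rule 110): 1000011101
Gen 10 (rule 18): 0100100000
Gen 11 (rule 41): 0000001111
Gen 12 (rule 195): 1111110111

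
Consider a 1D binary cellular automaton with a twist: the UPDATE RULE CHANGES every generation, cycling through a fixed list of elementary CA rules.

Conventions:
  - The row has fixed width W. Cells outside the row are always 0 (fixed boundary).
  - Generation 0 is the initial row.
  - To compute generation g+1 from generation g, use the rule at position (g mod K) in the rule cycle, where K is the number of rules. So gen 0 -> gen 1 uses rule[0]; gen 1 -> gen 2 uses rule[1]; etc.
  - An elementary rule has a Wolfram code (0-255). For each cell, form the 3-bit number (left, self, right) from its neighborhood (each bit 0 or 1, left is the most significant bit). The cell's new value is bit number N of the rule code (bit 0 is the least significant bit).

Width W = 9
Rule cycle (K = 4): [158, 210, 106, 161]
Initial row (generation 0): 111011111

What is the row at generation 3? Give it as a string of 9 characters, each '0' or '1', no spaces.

Answer: 110111001

Derivation:
Gen 0: 111011111
Gen 1 (rule 158): 110011110
Gen 2 (rule 210): 011101111
Gen 3 (rule 106): 110111001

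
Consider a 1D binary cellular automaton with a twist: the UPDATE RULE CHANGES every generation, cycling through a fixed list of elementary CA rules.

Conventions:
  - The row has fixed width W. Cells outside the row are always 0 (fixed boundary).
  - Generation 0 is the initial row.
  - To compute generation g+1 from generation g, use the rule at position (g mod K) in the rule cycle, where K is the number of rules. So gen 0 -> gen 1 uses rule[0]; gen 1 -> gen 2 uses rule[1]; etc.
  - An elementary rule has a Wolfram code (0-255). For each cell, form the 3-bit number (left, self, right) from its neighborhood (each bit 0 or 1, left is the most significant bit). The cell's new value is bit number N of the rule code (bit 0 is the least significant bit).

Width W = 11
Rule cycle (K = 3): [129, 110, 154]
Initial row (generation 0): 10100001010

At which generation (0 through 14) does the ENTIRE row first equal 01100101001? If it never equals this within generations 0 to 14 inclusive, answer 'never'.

Answer: never

Derivation:
Gen 0: 10100001010
Gen 1 (rule 129): 00001100000
Gen 2 (rule 110): 00011100000
Gen 3 (rule 154): 00111010000
Gen 4 (rule 129): 10010000111
Gen 5 (rule 110): 10110001101
Gen 6 (rule 154): 00101011000
Gen 7 (rule 129): 10000000011
Gen 8 (rule 110): 10000000111
Gen 9 (rule 154): 01000001110
Gen 10 (rule 129): 00011100100
Gen 11 (rule 110): 00110101100
Gen 12 (rule 154): 01100001010
Gen 13 (rule 129): 00001100000
Gen 14 (rule 110): 00011100000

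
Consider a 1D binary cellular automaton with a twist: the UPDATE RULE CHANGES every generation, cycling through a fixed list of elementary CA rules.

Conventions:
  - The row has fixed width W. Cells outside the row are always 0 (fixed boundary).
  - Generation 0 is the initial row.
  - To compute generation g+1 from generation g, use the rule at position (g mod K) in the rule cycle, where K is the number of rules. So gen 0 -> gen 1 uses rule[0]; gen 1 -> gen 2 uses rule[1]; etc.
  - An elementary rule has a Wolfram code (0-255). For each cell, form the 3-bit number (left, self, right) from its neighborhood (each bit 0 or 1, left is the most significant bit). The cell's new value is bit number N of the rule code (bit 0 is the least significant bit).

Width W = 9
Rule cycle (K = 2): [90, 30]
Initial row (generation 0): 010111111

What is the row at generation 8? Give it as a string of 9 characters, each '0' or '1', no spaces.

Gen 0: 010111111
Gen 1 (rule 90): 100100001
Gen 2 (rule 30): 111110011
Gen 3 (rule 90): 100011111
Gen 4 (rule 30): 110110000
Gen 5 (rule 90): 110111000
Gen 6 (rule 30): 100100100
Gen 7 (rule 90): 011011010
Gen 8 (rule 30): 110010011

Answer: 110010011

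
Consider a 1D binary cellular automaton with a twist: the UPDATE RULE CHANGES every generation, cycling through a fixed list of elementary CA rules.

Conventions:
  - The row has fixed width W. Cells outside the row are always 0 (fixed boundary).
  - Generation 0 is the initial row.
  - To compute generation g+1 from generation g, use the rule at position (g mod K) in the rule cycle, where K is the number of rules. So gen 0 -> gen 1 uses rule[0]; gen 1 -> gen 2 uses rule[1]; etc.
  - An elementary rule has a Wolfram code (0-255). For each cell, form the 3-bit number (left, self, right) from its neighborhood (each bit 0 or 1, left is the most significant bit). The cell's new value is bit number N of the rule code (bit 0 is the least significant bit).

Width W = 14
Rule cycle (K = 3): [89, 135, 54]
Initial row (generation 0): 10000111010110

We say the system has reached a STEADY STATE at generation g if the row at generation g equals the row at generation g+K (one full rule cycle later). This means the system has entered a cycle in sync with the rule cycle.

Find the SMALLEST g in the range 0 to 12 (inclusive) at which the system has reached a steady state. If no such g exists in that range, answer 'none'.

Answer: none

Derivation:
Gen 0: 10000111010110
Gen 1 (rule 89): 01110101000111
Gen 2 (rule 135): 10100101011010
Gen 3 (rule 54): 11111111100111
Gen 4 (rule 89): 10000000110101
Gen 5 (rule 135): 10111111000101
Gen 6 (rule 54): 11000000101111
Gen 7 (rule 89): 11111110001001
Gen 8 (rule 135): 01111100111011
Gen 9 (rule 54): 10000011000100
Gen 10 (rule 89): 01111011110011
Gen 11 (rule 135): 10110001100100
Gen 12 (rule 54): 11001010011110
Gen 13 (rule 89): 11100001010011
Gen 14 (rule 135): 01001111010100
Gen 15 (rule 54): 11110000111110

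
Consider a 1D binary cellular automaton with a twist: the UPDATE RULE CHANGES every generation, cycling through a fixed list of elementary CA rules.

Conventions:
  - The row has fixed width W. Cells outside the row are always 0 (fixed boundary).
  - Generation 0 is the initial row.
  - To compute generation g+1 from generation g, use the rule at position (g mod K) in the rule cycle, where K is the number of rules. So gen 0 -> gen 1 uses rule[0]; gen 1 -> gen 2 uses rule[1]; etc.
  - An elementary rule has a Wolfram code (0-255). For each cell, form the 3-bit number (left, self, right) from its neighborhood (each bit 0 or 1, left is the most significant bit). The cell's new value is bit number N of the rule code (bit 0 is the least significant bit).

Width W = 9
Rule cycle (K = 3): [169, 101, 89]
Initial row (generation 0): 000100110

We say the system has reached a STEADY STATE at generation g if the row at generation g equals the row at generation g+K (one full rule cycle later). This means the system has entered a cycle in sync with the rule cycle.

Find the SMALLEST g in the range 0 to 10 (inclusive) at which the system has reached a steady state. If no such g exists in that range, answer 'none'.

Answer: none

Derivation:
Gen 0: 000100110
Gen 1 (rule 169): 110000100
Gen 2 (rule 101): 010110101
Gen 3 (rule 89): 000110000
Gen 4 (rule 169): 110100111
Gen 5 (rule 101): 011100001
Gen 6 (rule 89): 010111100
Gen 7 (rule 169): 001111001
Gen 8 (rule 101): 100001001
Gen 9 (rule 89): 011100100
Gen 10 (rule 169): 011000001
Gen 11 (rule 101): 001011101
Gen 12 (rule 89): 100010100
Gen 13 (rule 169): 001001001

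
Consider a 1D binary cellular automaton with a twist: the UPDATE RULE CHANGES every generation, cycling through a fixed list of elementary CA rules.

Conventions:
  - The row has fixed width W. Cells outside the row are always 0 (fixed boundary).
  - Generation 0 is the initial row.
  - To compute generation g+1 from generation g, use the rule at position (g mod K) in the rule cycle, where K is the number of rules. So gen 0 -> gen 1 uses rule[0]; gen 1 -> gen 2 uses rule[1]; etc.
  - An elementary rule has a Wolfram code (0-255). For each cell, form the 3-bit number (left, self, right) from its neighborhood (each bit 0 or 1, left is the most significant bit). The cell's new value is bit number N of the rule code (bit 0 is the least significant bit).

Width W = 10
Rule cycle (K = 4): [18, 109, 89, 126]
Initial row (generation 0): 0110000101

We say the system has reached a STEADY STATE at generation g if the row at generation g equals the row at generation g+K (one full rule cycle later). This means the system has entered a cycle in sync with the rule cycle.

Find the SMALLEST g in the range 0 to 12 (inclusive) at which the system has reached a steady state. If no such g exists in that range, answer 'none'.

Answer: 9

Derivation:
Gen 0: 0110000101
Gen 1 (rule 18): 1001001000
Gen 2 (rule 109): 1001001011
Gen 3 (rule 89): 0100100011
Gen 4 (rule 126): 1111110111
Gen 5 (rule 18): 0000000000
Gen 6 (rule 109): 1111111111
Gen 7 (rule 89): 1000000001
Gen 8 (rule 126): 1100000011
Gen 9 (rule 18): 0010000100
Gen 10 (rule 109): 1010110101
Gen 11 (rule 89): 0000110000
Gen 12 (rule 126): 0001111000
Gen 13 (rule 18): 0010000100
Gen 14 (rule 109): 1010110101
Gen 15 (rule 89): 0000110000
Gen 16 (rule 126): 0001111000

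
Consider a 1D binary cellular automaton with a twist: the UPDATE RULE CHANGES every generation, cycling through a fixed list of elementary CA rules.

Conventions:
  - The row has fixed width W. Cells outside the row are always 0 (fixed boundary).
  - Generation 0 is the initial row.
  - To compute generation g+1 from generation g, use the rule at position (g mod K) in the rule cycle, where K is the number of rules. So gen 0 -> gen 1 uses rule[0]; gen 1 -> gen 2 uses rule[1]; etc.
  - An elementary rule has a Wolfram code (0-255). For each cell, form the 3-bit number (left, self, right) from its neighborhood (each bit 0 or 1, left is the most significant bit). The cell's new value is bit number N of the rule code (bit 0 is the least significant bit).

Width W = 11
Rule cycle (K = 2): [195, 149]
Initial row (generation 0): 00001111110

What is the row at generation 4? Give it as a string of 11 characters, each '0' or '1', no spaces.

Gen 0: 00001111110
Gen 1 (rule 195): 11110111110
Gen 2 (rule 149): 01100011101
Gen 3 (rule 195): 10101101100
Gen 4 (rule 149): 10100000011

Answer: 10100000011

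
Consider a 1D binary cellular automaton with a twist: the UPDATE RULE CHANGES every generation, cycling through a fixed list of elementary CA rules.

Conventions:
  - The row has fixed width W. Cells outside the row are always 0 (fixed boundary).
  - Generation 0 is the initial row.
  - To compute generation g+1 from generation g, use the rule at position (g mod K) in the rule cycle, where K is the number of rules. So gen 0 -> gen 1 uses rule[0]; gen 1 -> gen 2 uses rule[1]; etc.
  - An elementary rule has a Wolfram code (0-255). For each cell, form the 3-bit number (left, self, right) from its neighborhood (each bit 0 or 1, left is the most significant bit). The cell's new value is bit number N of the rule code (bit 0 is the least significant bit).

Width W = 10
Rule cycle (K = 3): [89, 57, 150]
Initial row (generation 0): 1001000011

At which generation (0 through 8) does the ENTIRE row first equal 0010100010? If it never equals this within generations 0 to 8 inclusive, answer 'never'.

Gen 0: 1001000011
Gen 1 (rule 89): 0100111011
Gen 2 (rule 57): 0010100110
Gen 3 (rule 150): 0110111001
Gen 4 (rule 89): 0110101100
Gen 5 (rule 57): 0101011011
Gen 6 (rule 150): 1101000000
Gen 7 (rule 89): 1100111111
Gen 8 (rule 57): 1010100000

Answer: never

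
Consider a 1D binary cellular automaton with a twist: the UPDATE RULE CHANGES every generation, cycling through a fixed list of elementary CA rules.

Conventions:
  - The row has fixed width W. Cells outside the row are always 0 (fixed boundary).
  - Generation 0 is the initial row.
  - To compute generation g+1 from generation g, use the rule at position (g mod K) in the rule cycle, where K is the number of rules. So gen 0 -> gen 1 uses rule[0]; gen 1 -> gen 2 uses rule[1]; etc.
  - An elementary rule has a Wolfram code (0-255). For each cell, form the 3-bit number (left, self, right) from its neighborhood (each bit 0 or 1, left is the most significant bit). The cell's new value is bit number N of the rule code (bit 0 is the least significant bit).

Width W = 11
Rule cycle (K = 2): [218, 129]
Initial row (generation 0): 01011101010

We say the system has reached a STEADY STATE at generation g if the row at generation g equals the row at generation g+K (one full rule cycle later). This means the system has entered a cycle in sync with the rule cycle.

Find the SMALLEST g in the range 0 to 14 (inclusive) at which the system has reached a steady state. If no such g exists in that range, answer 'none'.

Gen 0: 01011101010
Gen 1 (rule 218): 10011100001
Gen 2 (rule 129): 00001001100
Gen 3 (rule 218): 00010111110
Gen 4 (rule 129): 11000011100
Gen 5 (rule 218): 11100111110
Gen 6 (rule 129): 01000011100
Gen 7 (rule 218): 10100111110
Gen 8 (rule 129): 00000011100
Gen 9 (rule 218): 00000111110
Gen 10 (rule 129): 11110011100
Gen 11 (rule 218): 11111111110
Gen 12 (rule 129): 01111111100
Gen 13 (rule 218): 11111111110
Gen 14 (rule 129): 01111111100
Gen 15 (rule 218): 11111111110
Gen 16 (rule 129): 01111111100

Answer: 11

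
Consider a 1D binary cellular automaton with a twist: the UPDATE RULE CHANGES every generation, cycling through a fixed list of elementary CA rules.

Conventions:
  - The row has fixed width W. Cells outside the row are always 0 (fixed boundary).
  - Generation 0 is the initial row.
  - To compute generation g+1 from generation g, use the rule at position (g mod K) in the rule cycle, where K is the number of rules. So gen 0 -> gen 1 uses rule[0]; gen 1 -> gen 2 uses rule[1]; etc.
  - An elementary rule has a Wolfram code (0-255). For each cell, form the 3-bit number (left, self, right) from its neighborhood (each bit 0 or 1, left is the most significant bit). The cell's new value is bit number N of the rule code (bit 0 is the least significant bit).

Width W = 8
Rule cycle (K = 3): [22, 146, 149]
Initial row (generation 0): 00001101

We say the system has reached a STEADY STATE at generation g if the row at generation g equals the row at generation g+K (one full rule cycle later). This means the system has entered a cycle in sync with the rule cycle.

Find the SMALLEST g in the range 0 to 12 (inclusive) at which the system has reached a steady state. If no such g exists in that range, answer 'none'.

Answer: 7

Derivation:
Gen 0: 00001101
Gen 1 (rule 22): 00010001
Gen 2 (rule 146): 00101010
Gen 3 (rule 149): 10101011
Gen 4 (rule 22): 10101000
Gen 5 (rule 146): 00000100
Gen 6 (rule 149): 11110111
Gen 7 (rule 22): 00000000
Gen 8 (rule 146): 00000000
Gen 9 (rule 149): 11111111
Gen 10 (rule 22): 00000000
Gen 11 (rule 146): 00000000
Gen 12 (rule 149): 11111111
Gen 13 (rule 22): 00000000
Gen 14 (rule 146): 00000000
Gen 15 (rule 149): 11111111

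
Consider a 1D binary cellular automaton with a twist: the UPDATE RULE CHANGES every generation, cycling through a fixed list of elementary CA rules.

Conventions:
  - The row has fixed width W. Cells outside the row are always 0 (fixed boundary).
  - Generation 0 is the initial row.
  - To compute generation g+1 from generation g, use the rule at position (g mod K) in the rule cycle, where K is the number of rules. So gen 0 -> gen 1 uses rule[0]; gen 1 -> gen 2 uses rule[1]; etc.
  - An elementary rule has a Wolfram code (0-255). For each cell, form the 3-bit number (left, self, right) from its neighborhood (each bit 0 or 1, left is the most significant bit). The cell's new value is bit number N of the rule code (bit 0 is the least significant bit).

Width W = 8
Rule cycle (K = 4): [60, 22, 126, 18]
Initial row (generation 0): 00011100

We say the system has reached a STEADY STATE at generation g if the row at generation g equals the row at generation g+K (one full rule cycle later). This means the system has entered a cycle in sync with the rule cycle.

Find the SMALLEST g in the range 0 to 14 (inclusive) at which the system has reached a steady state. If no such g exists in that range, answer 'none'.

Gen 0: 00011100
Gen 1 (rule 60): 00010010
Gen 2 (rule 22): 00111111
Gen 3 (rule 126): 01100001
Gen 4 (rule 18): 10010010
Gen 5 (rule 60): 11011011
Gen 6 (rule 22): 00000000
Gen 7 (rule 126): 00000000
Gen 8 (rule 18): 00000000
Gen 9 (rule 60): 00000000
Gen 10 (rule 22): 00000000
Gen 11 (rule 126): 00000000
Gen 12 (rule 18): 00000000
Gen 13 (rule 60): 00000000
Gen 14 (rule 22): 00000000
Gen 15 (rule 126): 00000000
Gen 16 (rule 18): 00000000
Gen 17 (rule 60): 00000000
Gen 18 (rule 22): 00000000

Answer: 6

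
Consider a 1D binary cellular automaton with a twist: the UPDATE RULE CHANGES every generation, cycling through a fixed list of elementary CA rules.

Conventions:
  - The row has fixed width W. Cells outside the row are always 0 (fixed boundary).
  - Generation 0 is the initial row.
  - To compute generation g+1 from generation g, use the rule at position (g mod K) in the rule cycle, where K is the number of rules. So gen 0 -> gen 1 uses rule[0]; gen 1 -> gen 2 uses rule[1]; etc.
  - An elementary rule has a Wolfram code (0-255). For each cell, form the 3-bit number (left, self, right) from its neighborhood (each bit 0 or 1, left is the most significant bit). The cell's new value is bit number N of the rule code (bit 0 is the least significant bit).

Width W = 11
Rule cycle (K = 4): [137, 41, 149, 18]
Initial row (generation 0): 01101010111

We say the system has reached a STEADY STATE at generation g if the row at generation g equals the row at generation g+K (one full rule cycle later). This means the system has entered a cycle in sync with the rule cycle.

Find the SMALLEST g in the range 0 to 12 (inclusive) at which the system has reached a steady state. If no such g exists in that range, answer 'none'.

Gen 0: 01101010111
Gen 1 (rule 137): 01000000110
Gen 2 (rule 41): 00011110100
Gen 3 (rule 149): 11001100111
Gen 4 (rule 18): 00110011000
Gen 5 (rule 137): 10100010011
Gen 6 (rule 41): 01001000010
Gen 7 (rule 149): 01101111011
Gen 8 (rule 18): 10000000000
Gen 9 (rule 137): 00111111111
Gen 10 (rule 41): 10100000000
Gen 11 (rule 149): 10111111111
Gen 12 (rule 18): 00000000000
Gen 13 (rule 137): 11111111111
Gen 14 (rule 41): 10000000000
Gen 15 (rule 149): 11111111111
Gen 16 (rule 18): 00000000000

Answer: 12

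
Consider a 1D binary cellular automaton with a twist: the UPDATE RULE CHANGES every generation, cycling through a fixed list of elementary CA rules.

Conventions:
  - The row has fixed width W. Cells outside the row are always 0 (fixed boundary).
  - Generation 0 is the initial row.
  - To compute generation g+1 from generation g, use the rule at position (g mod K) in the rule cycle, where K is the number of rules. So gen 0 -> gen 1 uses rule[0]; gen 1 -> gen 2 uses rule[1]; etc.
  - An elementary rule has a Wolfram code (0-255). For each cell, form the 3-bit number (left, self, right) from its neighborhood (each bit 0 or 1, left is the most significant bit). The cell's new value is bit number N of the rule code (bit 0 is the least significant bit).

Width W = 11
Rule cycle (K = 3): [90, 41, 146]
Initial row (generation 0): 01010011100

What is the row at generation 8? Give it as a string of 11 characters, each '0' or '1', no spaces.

Gen 0: 01010011100
Gen 1 (rule 90): 10001110110
Gen 2 (rule 41): 00101001100
Gen 3 (rule 146): 01000110010
Gen 4 (rule 90): 10101111101
Gen 5 (rule 41): 01011000010
Gen 6 (rule 146): 10000100101
Gen 7 (rule 90): 01001011000
Gen 8 (rule 41): 00000110011

Answer: 00000110011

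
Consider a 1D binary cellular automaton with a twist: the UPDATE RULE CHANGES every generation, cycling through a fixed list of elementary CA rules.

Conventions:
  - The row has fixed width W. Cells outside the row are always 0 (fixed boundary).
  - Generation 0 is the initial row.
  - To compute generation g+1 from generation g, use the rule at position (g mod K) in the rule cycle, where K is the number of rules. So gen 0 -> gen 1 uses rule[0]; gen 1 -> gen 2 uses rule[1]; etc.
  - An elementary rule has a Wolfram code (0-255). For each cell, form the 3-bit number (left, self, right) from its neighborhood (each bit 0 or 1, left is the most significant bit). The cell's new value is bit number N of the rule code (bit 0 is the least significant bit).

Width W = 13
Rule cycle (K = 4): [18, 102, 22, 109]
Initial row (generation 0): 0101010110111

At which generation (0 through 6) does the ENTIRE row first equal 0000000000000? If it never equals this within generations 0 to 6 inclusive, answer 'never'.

Gen 0: 0101010110111
Gen 1 (rule 18): 1000000000000
Gen 2 (rule 102): 1000000000000
Gen 3 (rule 22): 1100000000000
Gen 4 (rule 109): 1101111111111
Gen 5 (rule 18): 0000000000000
Gen 6 (rule 102): 0000000000000

Answer: 5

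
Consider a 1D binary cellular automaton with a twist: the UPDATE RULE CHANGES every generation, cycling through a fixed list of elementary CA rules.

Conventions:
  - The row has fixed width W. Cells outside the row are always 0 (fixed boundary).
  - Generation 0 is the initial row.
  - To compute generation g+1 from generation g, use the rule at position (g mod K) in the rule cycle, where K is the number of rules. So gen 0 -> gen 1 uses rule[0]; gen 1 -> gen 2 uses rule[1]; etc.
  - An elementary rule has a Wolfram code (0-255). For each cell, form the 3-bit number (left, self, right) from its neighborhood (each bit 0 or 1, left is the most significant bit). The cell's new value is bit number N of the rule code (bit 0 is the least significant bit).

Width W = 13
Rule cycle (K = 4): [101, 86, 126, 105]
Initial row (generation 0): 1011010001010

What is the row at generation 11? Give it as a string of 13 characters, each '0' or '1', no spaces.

Gen 0: 1011010001010
Gen 1 (rule 101): 1101110101110
Gen 2 (rule 86): 0100010100011
Gen 3 (rule 126): 1110111110111
Gen 4 (rule 105): 1011100011101
Gen 5 (rule 101): 1100101000111
Gen 6 (rule 86): 0111101101001
Gen 7 (rule 126): 1100111111111
Gen 8 (rule 105): 1100100000001
Gen 9 (rule 101): 0100101111101
Gen 10 (rule 86): 1111100000101
Gen 11 (rule 126): 1000110001111

Answer: 1000110001111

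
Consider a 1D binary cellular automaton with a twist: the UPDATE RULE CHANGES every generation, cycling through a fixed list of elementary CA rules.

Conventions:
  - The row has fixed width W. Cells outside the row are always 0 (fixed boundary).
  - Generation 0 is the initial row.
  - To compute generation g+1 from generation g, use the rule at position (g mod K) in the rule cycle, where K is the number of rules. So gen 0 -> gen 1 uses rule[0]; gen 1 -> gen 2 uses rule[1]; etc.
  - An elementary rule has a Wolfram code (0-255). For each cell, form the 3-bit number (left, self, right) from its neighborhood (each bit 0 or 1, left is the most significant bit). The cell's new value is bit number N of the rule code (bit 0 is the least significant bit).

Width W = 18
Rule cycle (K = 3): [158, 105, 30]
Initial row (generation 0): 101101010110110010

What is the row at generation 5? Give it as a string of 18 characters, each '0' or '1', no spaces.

Answer: 111101000110100110

Derivation:
Gen 0: 101101010110110010
Gen 1 (rule 158): 101001010100101111
Gen 2 (rule 105): 010000101000011001
Gen 3 (rule 30): 111001101100110111
Gen 4 (rule 158): 110111001011100110
Gen 5 (rule 105): 111101000110100110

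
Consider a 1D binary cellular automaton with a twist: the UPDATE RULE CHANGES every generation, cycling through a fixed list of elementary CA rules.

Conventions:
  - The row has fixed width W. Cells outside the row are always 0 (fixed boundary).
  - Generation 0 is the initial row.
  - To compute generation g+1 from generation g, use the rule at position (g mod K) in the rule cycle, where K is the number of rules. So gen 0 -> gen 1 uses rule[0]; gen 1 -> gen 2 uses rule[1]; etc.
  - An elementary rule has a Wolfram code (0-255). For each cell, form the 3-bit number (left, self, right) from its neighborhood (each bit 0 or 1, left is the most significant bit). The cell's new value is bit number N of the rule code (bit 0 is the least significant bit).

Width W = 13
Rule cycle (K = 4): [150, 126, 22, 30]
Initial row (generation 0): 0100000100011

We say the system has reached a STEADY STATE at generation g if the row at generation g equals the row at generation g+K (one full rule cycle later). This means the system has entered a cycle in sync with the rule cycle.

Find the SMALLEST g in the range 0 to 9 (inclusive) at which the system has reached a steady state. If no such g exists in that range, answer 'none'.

Gen 0: 0100000100011
Gen 1 (rule 150): 1110001110100
Gen 2 (rule 126): 1011011011110
Gen 3 (rule 22): 1000000000001
Gen 4 (rule 30): 1100000000011
Gen 5 (rule 150): 0010000000100
Gen 6 (rule 126): 0111000001110
Gen 7 (rule 22): 1000100010001
Gen 8 (rule 30): 1101110111011
Gen 9 (rule 150): 0000100010000
Gen 10 (rule 126): 0001110111000
Gen 11 (rule 22): 0010000000100
Gen 12 (rule 30): 0111000001110
Gen 13 (rule 150): 1010100010101

Answer: none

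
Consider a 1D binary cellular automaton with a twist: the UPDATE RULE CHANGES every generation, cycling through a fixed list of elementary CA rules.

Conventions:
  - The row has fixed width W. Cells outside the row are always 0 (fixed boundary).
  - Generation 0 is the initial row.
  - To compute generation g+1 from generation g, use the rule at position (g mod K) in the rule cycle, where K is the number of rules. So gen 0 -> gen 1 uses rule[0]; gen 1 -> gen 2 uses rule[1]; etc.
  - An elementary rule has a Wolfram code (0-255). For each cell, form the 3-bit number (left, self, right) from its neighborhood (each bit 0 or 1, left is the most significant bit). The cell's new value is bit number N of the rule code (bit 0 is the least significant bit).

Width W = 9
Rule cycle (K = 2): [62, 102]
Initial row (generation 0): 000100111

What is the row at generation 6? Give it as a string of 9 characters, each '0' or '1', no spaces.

Answer: 100000001

Derivation:
Gen 0: 000100111
Gen 1 (rule 62): 001111100
Gen 2 (rule 102): 010000100
Gen 3 (rule 62): 111001110
Gen 4 (rule 102): 001010010
Gen 5 (rule 62): 011111111
Gen 6 (rule 102): 100000001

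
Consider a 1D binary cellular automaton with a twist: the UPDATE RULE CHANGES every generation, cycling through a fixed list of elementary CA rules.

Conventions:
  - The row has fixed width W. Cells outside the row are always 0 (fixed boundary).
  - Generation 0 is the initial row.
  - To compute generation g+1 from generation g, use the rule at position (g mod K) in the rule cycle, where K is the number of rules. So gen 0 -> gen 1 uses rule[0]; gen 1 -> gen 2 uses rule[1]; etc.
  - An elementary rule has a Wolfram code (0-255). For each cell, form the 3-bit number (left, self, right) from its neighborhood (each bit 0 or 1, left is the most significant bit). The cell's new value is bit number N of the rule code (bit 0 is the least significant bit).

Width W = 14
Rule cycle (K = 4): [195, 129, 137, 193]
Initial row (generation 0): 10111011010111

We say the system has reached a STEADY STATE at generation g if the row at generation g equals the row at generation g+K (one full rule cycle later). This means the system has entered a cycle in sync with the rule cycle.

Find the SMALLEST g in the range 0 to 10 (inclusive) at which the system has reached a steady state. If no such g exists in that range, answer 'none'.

Gen 0: 10111011010111
Gen 1 (rule 195): 00011001000011
Gen 2 (rule 129): 11000000011000
Gen 3 (rule 137): 10011111010011
Gen 4 (rule 193): 00001111000001
Gen 5 (rule 195): 11110111011110
Gen 6 (rule 129): 01100010001100
Gen 7 (rule 137): 01001000101001
Gen 8 (rule 193): 00000010000000
Gen 9 (rule 195): 11111100111111
Gen 10 (rule 129): 01111000011110
Gen 11 (rule 137): 01110011011100
Gen 12 (rule 193): 00110001001101
Gen 13 (rule 195): 11010110010100
Gen 14 (rule 129): 00000000000001

Answer: none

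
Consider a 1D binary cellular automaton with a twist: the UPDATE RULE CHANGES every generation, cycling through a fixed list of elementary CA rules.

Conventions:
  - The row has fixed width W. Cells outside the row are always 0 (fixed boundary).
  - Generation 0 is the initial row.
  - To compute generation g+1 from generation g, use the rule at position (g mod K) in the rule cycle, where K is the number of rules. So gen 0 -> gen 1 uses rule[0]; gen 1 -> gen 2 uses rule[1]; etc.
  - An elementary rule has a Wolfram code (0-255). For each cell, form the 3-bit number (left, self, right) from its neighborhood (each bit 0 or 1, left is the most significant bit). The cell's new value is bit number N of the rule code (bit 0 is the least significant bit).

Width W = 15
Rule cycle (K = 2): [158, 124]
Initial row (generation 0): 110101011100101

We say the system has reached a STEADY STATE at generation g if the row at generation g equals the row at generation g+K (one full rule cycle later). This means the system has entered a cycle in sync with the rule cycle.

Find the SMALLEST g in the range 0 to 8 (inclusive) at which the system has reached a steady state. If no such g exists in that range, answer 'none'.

Gen 0: 110101011100101
Gen 1 (rule 158): 100101011011101
Gen 2 (rule 124): 110111111110111
Gen 3 (rule 158): 100111111100110
Gen 4 (rule 124): 110100000110111
Gen 5 (rule 158): 100110001100110
Gen 6 (rule 124): 110111001110111
Gen 7 (rule 158): 100110111100110
Gen 8 (rule 124): 110111100110111
Gen 9 (rule 158): 100111011100110
Gen 10 (rule 124): 110101110110111

Answer: none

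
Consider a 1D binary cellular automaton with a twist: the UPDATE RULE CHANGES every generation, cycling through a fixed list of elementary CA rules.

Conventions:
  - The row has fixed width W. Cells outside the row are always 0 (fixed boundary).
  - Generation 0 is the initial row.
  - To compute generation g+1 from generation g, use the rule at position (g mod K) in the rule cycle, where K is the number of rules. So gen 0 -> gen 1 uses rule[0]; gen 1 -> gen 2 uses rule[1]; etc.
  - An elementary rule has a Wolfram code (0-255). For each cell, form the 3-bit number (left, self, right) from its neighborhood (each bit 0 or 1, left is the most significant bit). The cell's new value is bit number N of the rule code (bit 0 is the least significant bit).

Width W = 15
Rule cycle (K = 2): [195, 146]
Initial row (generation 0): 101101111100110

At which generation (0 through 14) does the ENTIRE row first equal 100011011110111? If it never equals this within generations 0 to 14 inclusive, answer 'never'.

Answer: never

Derivation:
Gen 0: 101101111100110
Gen 1 (rule 195): 000100111101010
Gen 2 (rule 146): 001011011000001
Gen 3 (rule 195): 110001001011110
Gen 4 (rule 146): 001010110001101
Gen 5 (rule 195): 110000010110100
Gen 6 (rule 146): 001000100000010
Gen 7 (rule 195): 110011001111100
Gen 8 (rule 146): 001100110111010
Gen 9 (rule 195): 110101010011000
Gen 10 (rule 146): 000000001100100
Gen 11 (rule 195): 111111110101001
Gen 12 (rule 146): 011111100000110
Gen 13 (rule 195): 101111101111010
Gen 14 (rule 146): 000111000110001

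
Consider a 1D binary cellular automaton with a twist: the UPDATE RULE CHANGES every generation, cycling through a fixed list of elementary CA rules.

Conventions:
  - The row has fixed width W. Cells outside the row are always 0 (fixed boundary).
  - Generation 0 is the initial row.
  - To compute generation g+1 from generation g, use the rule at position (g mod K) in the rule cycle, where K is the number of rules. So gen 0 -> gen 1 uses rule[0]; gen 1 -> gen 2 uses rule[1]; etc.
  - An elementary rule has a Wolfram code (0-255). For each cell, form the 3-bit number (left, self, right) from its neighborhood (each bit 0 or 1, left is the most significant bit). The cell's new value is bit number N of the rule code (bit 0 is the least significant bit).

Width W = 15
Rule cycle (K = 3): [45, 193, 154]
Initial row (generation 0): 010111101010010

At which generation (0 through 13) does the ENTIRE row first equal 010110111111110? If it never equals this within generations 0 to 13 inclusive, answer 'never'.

Gen 0: 010111101010010
Gen 1 (rule 45): 011100011110010
Gen 2 (rule 193): 001101001110000
Gen 3 (rule 154): 011000111101000
Gen 4 (rule 45): 010010100011011
Gen 5 (rule 193): 000000001001001
Gen 6 (rule 154): 000000010110110
Gen 7 (rule 45): 111111011101100
Gen 8 (rule 193): 011111001100101
Gen 9 (rule 154): 111110111011000
Gen 10 (rule 45): 100001100110011
Gen 11 (rule 193): 001100100010001
Gen 12 (rule 154): 011011010101010
Gen 13 (rule 45): 010110111111110

Answer: 13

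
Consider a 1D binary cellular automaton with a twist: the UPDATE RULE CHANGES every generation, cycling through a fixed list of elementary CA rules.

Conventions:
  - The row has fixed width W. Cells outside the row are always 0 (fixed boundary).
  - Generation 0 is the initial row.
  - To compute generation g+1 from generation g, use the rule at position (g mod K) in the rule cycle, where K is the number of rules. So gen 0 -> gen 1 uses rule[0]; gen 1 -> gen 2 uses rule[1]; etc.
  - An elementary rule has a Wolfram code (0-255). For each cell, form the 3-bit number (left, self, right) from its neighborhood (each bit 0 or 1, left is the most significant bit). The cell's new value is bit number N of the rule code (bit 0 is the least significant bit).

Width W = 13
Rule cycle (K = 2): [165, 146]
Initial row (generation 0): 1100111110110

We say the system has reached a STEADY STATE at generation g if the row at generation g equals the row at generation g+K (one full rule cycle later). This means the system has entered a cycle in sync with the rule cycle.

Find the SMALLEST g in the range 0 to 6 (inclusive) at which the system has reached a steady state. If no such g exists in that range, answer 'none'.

Answer: none

Derivation:
Gen 0: 1100111110110
Gen 1 (rule 165): 0000011101000
Gen 2 (rule 146): 0000101000100
Gen 3 (rule 165): 1110111010101
Gen 4 (rule 146): 0100010000000
Gen 5 (rule 165): 0101010111111
Gen 6 (rule 146): 1000000011110
Gen 7 (rule 165): 1011111001100
Gen 8 (rule 146): 0001110110010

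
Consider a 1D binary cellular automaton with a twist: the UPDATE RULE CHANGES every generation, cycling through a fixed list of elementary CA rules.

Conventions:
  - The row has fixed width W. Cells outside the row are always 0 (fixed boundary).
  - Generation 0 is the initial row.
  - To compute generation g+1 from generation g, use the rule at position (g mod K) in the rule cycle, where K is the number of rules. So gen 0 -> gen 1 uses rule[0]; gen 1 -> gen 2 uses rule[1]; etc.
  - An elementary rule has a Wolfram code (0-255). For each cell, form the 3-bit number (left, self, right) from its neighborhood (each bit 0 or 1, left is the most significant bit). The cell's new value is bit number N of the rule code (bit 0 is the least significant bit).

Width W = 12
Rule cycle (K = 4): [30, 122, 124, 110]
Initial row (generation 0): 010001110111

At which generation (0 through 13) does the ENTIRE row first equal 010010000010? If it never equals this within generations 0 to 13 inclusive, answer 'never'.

Answer: never

Derivation:
Gen 0: 010001110111
Gen 1 (rule 30): 111011000100
Gen 2 (rule 122): 101111101010
Gen 3 (rule 124): 111000111111
Gen 4 (rule 110): 101001100001
Gen 5 (rule 30): 101111010011
Gen 6 (rule 122): 011001101111
Gen 7 (rule 124): 011101111001
Gen 8 (rule 110): 110111001011
Gen 9 (rule 30): 100100111010
Gen 10 (rule 122): 011011101101
Gen 11 (rule 124): 011110111111
Gen 12 (rule 110): 110011100001
Gen 13 (rule 30): 101110010011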